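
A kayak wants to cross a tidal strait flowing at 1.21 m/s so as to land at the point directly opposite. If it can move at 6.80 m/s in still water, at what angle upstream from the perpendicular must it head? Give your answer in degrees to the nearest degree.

10°

To cancel the current, the upstream component of the kayak's velocity must equal the flow: 6.80 sin θ = 1.21.
sin θ = 1.21 / 6.80 = 0.1779.
θ = arcsin(0.1779) = 10.250°.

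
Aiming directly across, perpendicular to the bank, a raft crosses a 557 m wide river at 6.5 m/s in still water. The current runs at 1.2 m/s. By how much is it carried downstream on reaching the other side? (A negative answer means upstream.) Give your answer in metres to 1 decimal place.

Perpendicular speed = 6.500 m/s; crossing time = 557 / 6.500 = 85.692 s.
Net downstream speed = 1.200 m/s.
Drift = 1.200 × 85.692 = 102.831 m (downstream).

102.8 m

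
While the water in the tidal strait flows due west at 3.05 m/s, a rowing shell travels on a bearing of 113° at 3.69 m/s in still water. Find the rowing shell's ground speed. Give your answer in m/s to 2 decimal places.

1.48 m/s

Taking east as x and north as y: velocity relative to the water = (3.397, -1.442) m/s; the water relative to ground = (-3.050, 0.000) m/s.
Velocity relative to ground = (3.397, -1.442) + (-3.050, 0.000) = (0.347, -1.442) m/s.
Speed = |(0.347, -1.442)| = 1.483 m/s.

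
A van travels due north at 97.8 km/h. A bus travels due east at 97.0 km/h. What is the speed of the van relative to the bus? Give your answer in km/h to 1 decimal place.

Taking east as x and north as y: van velocity = (0.000, 97.800) km/h; bus velocity = (97.000, 0.000) km/h.
Velocity of van relative to bus = (0.000, 97.800) − (97.000, 0.000) = (-97.000, 97.800) km/h.
Magnitude = |(-97.000, 97.800)| = 137.746 km/h.

137.7 km/h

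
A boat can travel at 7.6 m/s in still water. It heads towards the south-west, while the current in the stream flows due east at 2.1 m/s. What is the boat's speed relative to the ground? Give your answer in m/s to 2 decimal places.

6.29 m/s

Taking east as x and north as y: velocity relative to the water = (-5.374, -5.374) m/s; the water relative to ground = (2.100, 0.000) m/s.
Velocity relative to ground = (-5.374, -5.374) + (2.100, 0.000) = (-3.274, -5.374) m/s.
Speed = |(-3.274, -5.374)| = 6.293 m/s.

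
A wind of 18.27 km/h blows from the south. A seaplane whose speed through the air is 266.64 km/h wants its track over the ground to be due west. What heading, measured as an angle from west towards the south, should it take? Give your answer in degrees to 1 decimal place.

The wind pushes perpendicular to the desired track; the heading must have a component into the wind equal to 18.27 km/h: 266.64 sin θ = 18.27.
sin θ = 0.0685, so θ = 3.929°.

3.9°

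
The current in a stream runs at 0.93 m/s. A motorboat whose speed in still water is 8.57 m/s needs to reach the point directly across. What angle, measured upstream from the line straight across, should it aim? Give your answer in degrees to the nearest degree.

6°

To cancel the current, the upstream component of the motorboat's velocity must equal the flow: 8.57 sin θ = 0.93.
sin θ = 0.93 / 8.57 = 0.1085.
θ = arcsin(0.1085) = 6.230°.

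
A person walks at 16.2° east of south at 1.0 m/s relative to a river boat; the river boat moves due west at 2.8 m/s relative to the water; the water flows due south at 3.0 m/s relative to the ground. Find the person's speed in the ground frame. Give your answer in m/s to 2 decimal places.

4.69 m/s

In east/north components (m/s): person relative to river boat = (0.279, -0.960); river boat relative to water = (-2.800, 0.000); water relative to ground = (0.000, -3.000).
Sum = (-2.521, -3.960) m/s.
Speed = |(-2.521, -3.960)| = 4.695 m/s.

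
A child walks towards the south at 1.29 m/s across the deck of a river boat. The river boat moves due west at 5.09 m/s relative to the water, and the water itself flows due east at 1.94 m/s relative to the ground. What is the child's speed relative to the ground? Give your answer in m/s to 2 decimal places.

In east/north components (m/s): child relative to river boat = (0.000, -1.290); river boat relative to water = (-5.090, 0.000); water relative to ground = (1.940, 0.000).
Sum = (-3.150, -1.290) m/s.
Speed = |(-3.150, -1.290)| = 3.404 m/s.

3.40 m/s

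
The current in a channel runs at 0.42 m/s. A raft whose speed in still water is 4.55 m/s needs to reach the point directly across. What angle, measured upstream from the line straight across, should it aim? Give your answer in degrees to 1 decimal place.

To cancel the current, the upstream component of the raft's velocity must equal the flow: 4.55 sin θ = 0.42.
sin θ = 0.42 / 4.55 = 0.0923.
θ = arcsin(0.0923) = 5.296°.

5.3°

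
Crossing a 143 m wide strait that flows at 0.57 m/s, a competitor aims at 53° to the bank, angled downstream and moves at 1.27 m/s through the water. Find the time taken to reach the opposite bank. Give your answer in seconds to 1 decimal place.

141.0 s

The component of the competitor's velocity perpendicular to the bank is 1.27 × sin 53° = 1.014 m/s.
The flow acts along the bank and has no component across it.
Time = 143 / 1.014 = 140.989 s.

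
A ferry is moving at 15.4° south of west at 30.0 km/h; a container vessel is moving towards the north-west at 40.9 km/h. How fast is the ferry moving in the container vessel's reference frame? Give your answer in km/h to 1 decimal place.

36.9 km/h

Taking east as x and north as y: ferry velocity = (-28.923, -7.967) km/h; container vessel velocity = (-28.921, 28.921) km/h.
Velocity of ferry relative to container vessel = (-28.923, -7.967) − (-28.921, 28.921) = (-0.002, -36.887) km/h.
Magnitude = |(-0.002, -36.887)| = 36.887 km/h.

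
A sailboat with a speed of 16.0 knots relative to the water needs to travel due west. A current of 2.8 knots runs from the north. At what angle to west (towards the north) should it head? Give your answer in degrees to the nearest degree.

The current pushes perpendicular to the desired track; the heading must have a component into the current equal to 2.8 knots: 16.0 sin θ = 2.8.
sin θ = 0.1750, so θ = 10.079°.

10°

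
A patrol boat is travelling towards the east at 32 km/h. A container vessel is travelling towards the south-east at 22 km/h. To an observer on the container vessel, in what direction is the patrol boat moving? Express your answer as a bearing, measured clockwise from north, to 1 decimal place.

046.6°

Taking east as x and north as y: patrol boat velocity = (32.000, 0.000) km/h; container vessel velocity = (15.556, -15.556) km/h.
Velocity of patrol boat relative to container vessel = (32.000, 0.000) − (15.556, -15.556) = (16.444, 15.556) km/h.
Bearing = atan2(16.44, 15.56) = 46.59° clockwise from north.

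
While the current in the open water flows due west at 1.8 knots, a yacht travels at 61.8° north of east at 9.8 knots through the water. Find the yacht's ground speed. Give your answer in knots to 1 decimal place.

Taking east as x and north as y: velocity relative to the water = (4.631, 8.637) knots; the water relative to ground = (-1.800, 0.000) knots.
Velocity relative to ground = (4.631, 8.637) + (-1.800, 0.000) = (2.831, 8.637) knots.
Speed = |(2.831, 8.637)| = 9.089 knots.

9.1 knots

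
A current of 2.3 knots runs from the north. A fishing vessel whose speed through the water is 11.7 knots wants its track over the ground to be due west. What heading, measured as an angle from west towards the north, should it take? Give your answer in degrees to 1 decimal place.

11.3°

The current pushes perpendicular to the desired track; the heading must have a component into the current equal to 2.3 knots: 11.7 sin θ = 2.3.
sin θ = 0.1966, so θ = 11.337°.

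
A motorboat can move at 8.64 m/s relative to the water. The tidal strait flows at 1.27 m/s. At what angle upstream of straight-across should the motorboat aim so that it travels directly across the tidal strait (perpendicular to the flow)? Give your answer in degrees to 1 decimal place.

To cancel the current, the upstream component of the motorboat's velocity must equal the flow: 8.64 sin θ = 1.27.
sin θ = 1.27 / 8.64 = 0.1470.
θ = arcsin(0.1470) = 8.453°.

8.5°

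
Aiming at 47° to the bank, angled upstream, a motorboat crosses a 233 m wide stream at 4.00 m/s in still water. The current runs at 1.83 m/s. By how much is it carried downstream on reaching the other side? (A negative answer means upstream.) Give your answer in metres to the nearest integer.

-72 m

Perpendicular speed = 2.925 m/s; crossing time = 233 / 2.925 = 79.647 s.
Net downstream speed = -0.898 m/s.
Drift = -0.898 × 79.647 = -71.522 m (upstream).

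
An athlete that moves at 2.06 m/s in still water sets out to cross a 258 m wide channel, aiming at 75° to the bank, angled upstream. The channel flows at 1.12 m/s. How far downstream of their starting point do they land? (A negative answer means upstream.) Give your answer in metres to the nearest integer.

76 m

Perpendicular speed = 1.990 m/s; crossing time = 258 / 1.990 = 129.661 s.
Net downstream speed = 0.587 m/s.
Drift = 0.587 × 129.661 = 76.089 m (downstream).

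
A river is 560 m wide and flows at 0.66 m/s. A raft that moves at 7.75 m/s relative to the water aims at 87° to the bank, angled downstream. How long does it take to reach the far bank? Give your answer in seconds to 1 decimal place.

72.4 s

The component of the raft's velocity perpendicular to the bank is 7.75 × sin 87° = 7.739 m/s.
The current is parallel to the bank, so it does not affect the crossing time.
Time = 560 / 7.739 = 72.357 s.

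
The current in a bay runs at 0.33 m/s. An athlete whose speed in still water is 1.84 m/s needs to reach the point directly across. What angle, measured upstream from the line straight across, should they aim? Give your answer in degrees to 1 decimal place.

10.3°

To cancel the current, the upstream component of the athlete's velocity must equal the flow: 1.84 sin θ = 0.33.
sin θ = 0.33 / 1.84 = 0.1793.
θ = arcsin(0.1793) = 10.332°.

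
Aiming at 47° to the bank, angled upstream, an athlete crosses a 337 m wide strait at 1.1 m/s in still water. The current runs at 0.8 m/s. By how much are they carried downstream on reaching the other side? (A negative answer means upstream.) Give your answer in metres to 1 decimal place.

20.9 m

Perpendicular speed = 0.804 m/s; crossing time = 337 / 0.804 = 418.899 s.
Net downstream speed = 0.050 m/s.
Drift = 0.050 × 418.899 = 20.862 m (downstream).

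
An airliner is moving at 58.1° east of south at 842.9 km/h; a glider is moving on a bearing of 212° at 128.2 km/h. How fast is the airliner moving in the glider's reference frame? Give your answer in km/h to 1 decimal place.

Taking east as x and north as y: airliner velocity = (715.598, -445.421) km/h; glider velocity = (-67.936, -108.720) km/h.
Velocity of airliner relative to glider = (715.598, -445.421) − (-67.936, -108.720) = (783.534, -336.701) km/h.
Magnitude = |(783.534, -336.701)| = 852.815 km/h.

852.8 km/h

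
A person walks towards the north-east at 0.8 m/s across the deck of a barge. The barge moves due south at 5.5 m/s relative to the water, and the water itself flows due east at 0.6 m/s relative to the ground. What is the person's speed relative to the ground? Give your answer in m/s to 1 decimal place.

5.1 m/s

In east/north components (m/s): person relative to barge = (0.566, 0.566); barge relative to water = (0.000, -5.500); water relative to ground = (0.600, 0.000).
Sum = (1.166, -4.934) m/s.
Speed = |(1.166, -4.934)| = 5.070 m/s.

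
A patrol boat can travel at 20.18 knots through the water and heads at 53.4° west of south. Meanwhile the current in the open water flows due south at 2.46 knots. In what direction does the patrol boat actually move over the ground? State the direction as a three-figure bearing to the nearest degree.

Taking east as x and north as y: velocity relative to the water = (-16.201, -12.032) knots; the water relative to ground = (0.000, -2.460) knots.
Velocity relative to ground = (-16.201, -12.032) + (0.000, -2.460) = (-16.201, -14.492) knots.
Bearing = atan2(-16.20, -14.49) = 228.19° clockwise from north.

228°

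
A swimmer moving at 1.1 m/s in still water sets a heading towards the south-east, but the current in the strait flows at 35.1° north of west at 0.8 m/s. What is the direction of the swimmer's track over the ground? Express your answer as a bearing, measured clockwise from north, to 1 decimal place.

Taking east as x and north as y: velocity relative to the water = (0.778, -0.778) m/s; the water relative to ground = (-0.655, 0.460) m/s.
Velocity relative to ground = (0.778, -0.778) + (-0.655, 0.460) = (0.123, -0.318) m/s.
Bearing = atan2(0.12, -0.32) = 158.80° clockwise from north.

158.8°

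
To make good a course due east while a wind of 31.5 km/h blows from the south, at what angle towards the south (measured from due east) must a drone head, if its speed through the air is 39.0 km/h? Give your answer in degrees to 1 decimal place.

53.9°

The wind pushes perpendicular to the desired track; the heading must have a component into the wind equal to 31.5 km/h: 39.0 sin θ = 31.5.
sin θ = 0.8077, so θ = 53.871°.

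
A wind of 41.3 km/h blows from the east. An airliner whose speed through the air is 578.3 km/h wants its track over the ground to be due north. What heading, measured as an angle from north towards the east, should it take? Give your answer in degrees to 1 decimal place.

The wind pushes perpendicular to the desired track; the heading must have a component into the wind equal to 41.3 km/h: 578.3 sin θ = 41.3.
sin θ = 0.0714, so θ = 4.095°.

4.1°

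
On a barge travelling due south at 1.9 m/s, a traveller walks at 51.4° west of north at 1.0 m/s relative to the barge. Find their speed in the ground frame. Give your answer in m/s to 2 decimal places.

1.50 m/s

Taking east as x and north as y: barge velocity = (0.000, -1.900) m/s; traveller velocity relative to barge = (-0.782, 0.624) m/s.
Velocity relative to ground = (0.000, -1.900) + (-0.782, 0.624) = (-0.782, -1.276) m/s.
Speed = |(-0.782, -1.276)| = 1.496 m/s.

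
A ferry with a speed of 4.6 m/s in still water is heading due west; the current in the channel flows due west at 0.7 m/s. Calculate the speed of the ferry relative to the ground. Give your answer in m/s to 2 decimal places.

5.30 m/s

Taking east as x and north as y: velocity relative to the water = (-4.600, 0.000) m/s; the water relative to ground = (-0.700, 0.000) m/s.
Velocity relative to ground = (-4.600, 0.000) + (-0.700, 0.000) = (-5.300, 0.000) m/s.
Speed = |(-5.300, 0.000)| = 5.300 m/s.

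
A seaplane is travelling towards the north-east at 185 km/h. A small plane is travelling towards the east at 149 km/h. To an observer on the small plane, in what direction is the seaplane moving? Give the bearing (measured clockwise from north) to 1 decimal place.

352.1°

Taking east as x and north as y: seaplane velocity = (130.815, 130.815) km/h; small plane velocity = (149.000, 0.000) km/h.
Velocity of seaplane relative to small plane = (130.815, 130.815) − (149.000, 0.000) = (-18.185, 130.815) km/h.
Bearing = atan2(-18.19, 130.81) = 352.09° clockwise from north.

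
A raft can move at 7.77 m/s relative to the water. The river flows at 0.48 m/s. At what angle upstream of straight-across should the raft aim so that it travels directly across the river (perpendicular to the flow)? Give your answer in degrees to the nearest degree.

4°

To cancel the current, the upstream component of the raft's velocity must equal the flow: 7.77 sin θ = 0.48.
sin θ = 0.48 / 7.77 = 0.0618.
θ = arcsin(0.0618) = 3.542°.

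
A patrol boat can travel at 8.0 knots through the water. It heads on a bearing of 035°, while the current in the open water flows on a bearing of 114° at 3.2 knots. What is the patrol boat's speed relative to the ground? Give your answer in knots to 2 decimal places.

9.17 knots

Taking east as x and north as y: velocity relative to the water = (4.589, 6.553) knots; the water relative to ground = (2.923, -1.302) knots.
Velocity relative to ground = (4.589, 6.553) + (2.923, -1.302) = (7.512, 5.252) knots.
Speed = |(7.512, 5.252)| = 9.166 knots.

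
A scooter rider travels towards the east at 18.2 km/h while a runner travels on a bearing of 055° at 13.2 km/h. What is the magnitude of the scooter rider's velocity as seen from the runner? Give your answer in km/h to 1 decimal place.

Taking east as x and north as y: scooter rider velocity = (18.200, 0.000) km/h; runner velocity = (10.813, 7.571) km/h.
Velocity of scooter rider relative to runner = (18.200, 0.000) − (10.813, 7.571) = (7.387, -7.571) km/h.
Magnitude = |(7.387, -7.571)| = 10.578 km/h.

10.6 km/h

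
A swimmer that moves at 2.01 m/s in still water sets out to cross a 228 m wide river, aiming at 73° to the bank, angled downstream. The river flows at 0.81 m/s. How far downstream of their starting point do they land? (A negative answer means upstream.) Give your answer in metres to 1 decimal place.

165.8 m

Perpendicular speed = 1.922 m/s; crossing time = 228 / 1.922 = 118.616 s.
Net downstream speed = 1.398 m/s.
Drift = 1.398 × 118.616 = 165.785 m (downstream).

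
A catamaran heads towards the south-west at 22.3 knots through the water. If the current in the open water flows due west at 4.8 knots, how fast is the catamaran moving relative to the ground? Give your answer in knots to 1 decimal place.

Taking east as x and north as y: velocity relative to the water = (-15.768, -15.768) knots; the water relative to ground = (-4.800, 0.000) knots.
Velocity relative to ground = (-15.768, -15.768) + (-4.800, 0.000) = (-20.568, -15.768) knots.
Speed = |(-20.568, -15.768)| = 25.917 knots.

25.9 knots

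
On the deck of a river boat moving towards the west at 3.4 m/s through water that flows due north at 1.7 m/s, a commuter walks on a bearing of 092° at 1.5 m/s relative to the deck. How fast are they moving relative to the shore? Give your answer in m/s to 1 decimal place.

2.5 m/s

In east/north components (m/s): commuter relative to river boat = (1.499, -0.052); river boat relative to water = (-3.400, 0.000); water relative to ground = (0.000, 1.700).
Sum = (-1.901, 1.648) m/s.
Speed = |(-1.901, 1.648)| = 2.516 m/s.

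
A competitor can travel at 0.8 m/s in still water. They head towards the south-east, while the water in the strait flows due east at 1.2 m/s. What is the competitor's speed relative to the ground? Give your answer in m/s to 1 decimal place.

Taking east as x and north as y: velocity relative to the water = (0.566, -0.566) m/s; the water relative to ground = (1.200, 0.000) m/s.
Velocity relative to ground = (0.566, -0.566) + (1.200, 0.000) = (1.766, -0.566) m/s.
Speed = |(1.766, -0.566)| = 1.854 m/s.

1.9 m/s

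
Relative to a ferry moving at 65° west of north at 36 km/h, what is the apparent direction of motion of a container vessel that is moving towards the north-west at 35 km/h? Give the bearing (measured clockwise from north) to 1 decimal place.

Taking east as x and north as y: container vessel velocity = (-24.749, 24.749) km/h; ferry velocity = (-32.627, 15.214) km/h.
Velocity of container vessel relative to ferry = (-24.749, 24.749) − (-32.627, 15.214) = (7.878, 9.534) km/h.
Bearing = atan2(7.88, 9.53) = 39.57° clockwise from north.

039.6°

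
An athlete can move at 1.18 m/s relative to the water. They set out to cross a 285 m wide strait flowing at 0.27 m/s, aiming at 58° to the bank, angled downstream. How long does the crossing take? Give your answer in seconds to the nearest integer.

The component of the athlete's velocity perpendicular to the bank is 1.18 × sin 58° = 1.001 m/s.
The current is parallel to the bank, so it does not affect the crossing time.
Time = 285 / 1.001 = 284.802 s.

285 s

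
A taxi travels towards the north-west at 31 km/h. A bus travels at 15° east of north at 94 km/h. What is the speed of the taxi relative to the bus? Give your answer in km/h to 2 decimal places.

82.96 km/h

Taking east as x and north as y: taxi velocity = (-21.920, 21.920) km/h; bus velocity = (24.329, 90.797) km/h.
Velocity of taxi relative to bus = (-21.920, 21.920) − (24.329, 90.797) = (-46.249, -68.877) km/h.
Magnitude = |(-46.249, -68.877)| = 82.964 km/h.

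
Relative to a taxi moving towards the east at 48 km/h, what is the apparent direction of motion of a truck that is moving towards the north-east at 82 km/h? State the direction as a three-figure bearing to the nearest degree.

Taking east as x and north as y: truck velocity = (57.983, 57.983) km/h; taxi velocity = (48.000, 0.000) km/h.
Velocity of truck relative to taxi = (57.983, 57.983) − (48.000, 0.000) = (9.983, 57.983) km/h.
Bearing = atan2(9.98, 57.98) = 9.77° clockwise from north.

010°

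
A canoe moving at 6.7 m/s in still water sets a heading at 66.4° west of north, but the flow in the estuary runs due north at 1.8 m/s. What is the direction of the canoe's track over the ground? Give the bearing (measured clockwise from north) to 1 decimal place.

306.1°

Taking east as x and north as y: velocity relative to the water = (-6.140, 2.682) m/s; the water relative to ground = (0.000, 1.800) m/s.
Velocity relative to ground = (-6.140, 2.682) + (0.000, 1.800) = (-6.140, 4.482) m/s.
Bearing = atan2(-6.14, 4.48) = 306.13° clockwise from north.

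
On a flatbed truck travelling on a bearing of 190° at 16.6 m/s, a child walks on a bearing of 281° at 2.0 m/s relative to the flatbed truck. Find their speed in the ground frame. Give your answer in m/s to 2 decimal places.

Taking east as x and north as y: flatbed truck velocity = (-2.883, -16.348) m/s; child velocity relative to flatbed truck = (-1.963, 0.382) m/s.
Velocity relative to ground = (-2.883, -16.348) + (-1.963, 0.382) = (-4.846, -15.966) m/s.
Speed = |(-4.846, -15.966)| = 16.685 m/s.

16.69 m/s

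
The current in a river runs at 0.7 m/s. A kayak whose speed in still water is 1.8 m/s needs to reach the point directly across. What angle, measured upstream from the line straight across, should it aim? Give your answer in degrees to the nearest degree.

To cancel the current, the upstream component of the kayak's velocity must equal the flow: 1.8 sin θ = 0.7.
sin θ = 0.7 / 1.8 = 0.3889.
θ = arcsin(0.3889) = 22.885°.

23°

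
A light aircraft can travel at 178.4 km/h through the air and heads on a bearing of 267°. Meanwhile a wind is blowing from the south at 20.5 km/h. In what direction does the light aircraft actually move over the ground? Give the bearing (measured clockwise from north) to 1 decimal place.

Taking east as x and north as y: velocity relative to the air = (-178.156, -9.337) km/h; the air relative to ground = (0.000, 20.500) km/h.
Velocity relative to ground = (-178.156, -9.337) + (0.000, 20.500) = (-178.156, 11.163) km/h.
Bearing = atan2(-178.16, 11.16) = 273.59° clockwise from north.

273.6°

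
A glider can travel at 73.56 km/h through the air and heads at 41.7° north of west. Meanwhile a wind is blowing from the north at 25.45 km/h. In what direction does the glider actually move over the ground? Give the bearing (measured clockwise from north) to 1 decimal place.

Taking east as x and north as y: velocity relative to the air = (-54.923, 48.934) km/h; the air relative to ground = (0.000, -25.450) km/h.
Velocity relative to ground = (-54.923, 48.934) + (0.000, -25.450) = (-54.923, 23.484) km/h.
Bearing = atan2(-54.92, 23.48) = 293.15° clockwise from north.

293.2°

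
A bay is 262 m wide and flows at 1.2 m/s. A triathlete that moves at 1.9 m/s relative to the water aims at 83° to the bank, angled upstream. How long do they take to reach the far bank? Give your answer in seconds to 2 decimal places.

138.93 s

The component of the triathlete's velocity perpendicular to the bank is 1.9 × sin 83° = 1.886 m/s.
Only the cross-stream component determines the crossing time; the current contributes nothing perpendicular to the bank.
Time = 262 / 1.886 = 138.930 s.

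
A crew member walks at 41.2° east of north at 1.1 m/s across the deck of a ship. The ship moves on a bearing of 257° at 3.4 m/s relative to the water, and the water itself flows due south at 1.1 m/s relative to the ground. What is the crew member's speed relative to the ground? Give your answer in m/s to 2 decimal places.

2.79 m/s

In east/north components (m/s): crew member relative to ship = (0.725, 0.828); ship relative to water = (-3.313, -0.765); water relative to ground = (0.000, -1.100).
Sum = (-2.588, -1.037) m/s.
Speed = |(-2.588, -1.037)| = 2.788 m/s.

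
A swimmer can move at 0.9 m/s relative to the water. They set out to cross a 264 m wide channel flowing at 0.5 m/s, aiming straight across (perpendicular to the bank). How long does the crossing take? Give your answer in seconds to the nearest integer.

293 s

The component of the swimmer's velocity perpendicular to the bank is 0.9 m/s.
The flow acts along the bank and has no component across it.
Time = 264 / 0.900 = 293.333 s.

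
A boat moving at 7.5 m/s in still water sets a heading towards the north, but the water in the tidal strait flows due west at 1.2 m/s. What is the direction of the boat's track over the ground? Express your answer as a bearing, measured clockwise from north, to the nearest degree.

Taking east as x and north as y: velocity relative to the water = (0.000, 7.500) m/s; the water relative to ground = (-1.200, 0.000) m/s.
Velocity relative to ground = (0.000, 7.500) + (-1.200, 0.000) = (-1.200, 7.500) m/s.
Bearing = atan2(-1.20, 7.50) = 350.91° clockwise from north.

351°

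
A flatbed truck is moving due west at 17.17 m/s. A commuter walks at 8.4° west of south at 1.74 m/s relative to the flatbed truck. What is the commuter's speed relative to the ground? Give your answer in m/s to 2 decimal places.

Taking east as x and north as y: flatbed truck velocity = (-17.170, 0.000) m/s; commuter velocity relative to flatbed truck = (-0.254, -1.721) m/s.
Velocity relative to ground = (-17.170, 0.000) + (-0.254, -1.721) = (-17.424, -1.721) m/s.
Speed = |(-17.424, -1.721)| = 17.509 m/s.

17.51 m/s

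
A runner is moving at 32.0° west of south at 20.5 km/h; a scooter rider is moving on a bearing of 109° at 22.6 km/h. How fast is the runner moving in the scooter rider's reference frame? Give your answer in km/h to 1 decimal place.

Taking east as x and north as y: runner velocity = (-10.863, -17.385) km/h; scooter rider velocity = (21.369, -7.358) km/h.
Velocity of runner relative to scooter rider = (-10.863, -17.385) − (21.369, -7.358) = (-32.232, -10.027) km/h.
Magnitude = |(-32.232, -10.027)| = 33.756 km/h.

33.8 km/h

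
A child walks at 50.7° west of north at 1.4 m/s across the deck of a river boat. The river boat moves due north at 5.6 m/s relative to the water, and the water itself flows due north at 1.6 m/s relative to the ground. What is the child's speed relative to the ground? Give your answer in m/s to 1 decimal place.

In east/north components (m/s): child relative to river boat = (-1.083, 0.887); river boat relative to water = (0.000, 5.600); water relative to ground = (0.000, 1.600).
Sum = (-1.083, 8.087) m/s.
Speed = |(-1.083, 8.087)| = 8.159 m/s.

8.2 m/s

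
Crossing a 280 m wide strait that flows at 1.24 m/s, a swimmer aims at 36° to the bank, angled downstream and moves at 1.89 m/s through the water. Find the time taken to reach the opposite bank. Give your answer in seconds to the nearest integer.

The component of the swimmer's velocity perpendicular to the bank is 1.89 × sin 36° = 1.111 m/s.
The flow acts along the bank and has no component across it.
Time = 280 / 1.111 = 252.045 s.

252 s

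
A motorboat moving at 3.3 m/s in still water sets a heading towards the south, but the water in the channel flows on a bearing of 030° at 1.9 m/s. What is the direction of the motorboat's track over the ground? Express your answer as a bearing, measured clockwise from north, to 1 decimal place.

Taking east as x and north as y: velocity relative to the water = (0.000, -3.300) m/s; the water relative to ground = (0.950, 1.645) m/s.
Velocity relative to ground = (0.000, -3.300) + (0.950, 1.645) = (0.950, -1.655) m/s.
Bearing = atan2(0.95, -1.65) = 150.14° clockwise from north.

150.1°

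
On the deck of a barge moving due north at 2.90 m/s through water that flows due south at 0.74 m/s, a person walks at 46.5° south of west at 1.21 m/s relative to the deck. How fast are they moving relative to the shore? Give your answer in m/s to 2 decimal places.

1.53 m/s

In east/north components (m/s): person relative to barge = (-0.833, -0.878); barge relative to water = (0.000, 2.900); water relative to ground = (0.000, -0.740).
Sum = (-0.833, 1.282) m/s.
Speed = |(-0.833, 1.282)| = 1.529 m/s.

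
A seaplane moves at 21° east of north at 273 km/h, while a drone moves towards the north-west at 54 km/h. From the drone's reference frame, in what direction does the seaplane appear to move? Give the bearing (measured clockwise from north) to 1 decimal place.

032.1°

Taking east as x and north as y: seaplane velocity = (97.834, 254.867) km/h; drone velocity = (-38.184, 38.184) km/h.
Velocity of seaplane relative to drone = (97.834, 254.867) − (-38.184, 38.184) = (136.018, 216.684) km/h.
Bearing = atan2(136.02, 216.68) = 32.12° clockwise from north.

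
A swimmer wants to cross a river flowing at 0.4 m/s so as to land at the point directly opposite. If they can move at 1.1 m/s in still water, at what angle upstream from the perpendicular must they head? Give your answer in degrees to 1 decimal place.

To cancel the current, the upstream component of the swimmer's velocity must equal the flow: 1.1 sin θ = 0.4.
sin θ = 0.4 / 1.1 = 0.3636.
θ = arcsin(0.3636) = 21.324°.

21.3°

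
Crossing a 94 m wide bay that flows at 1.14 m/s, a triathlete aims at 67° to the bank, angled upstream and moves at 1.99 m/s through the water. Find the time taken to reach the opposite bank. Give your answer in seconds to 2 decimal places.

The component of the triathlete's velocity perpendicular to the bank is 1.99 × sin 67° = 1.832 m/s.
The flow acts along the bank and has no component across it.
Time = 94 / 1.832 = 51.316 s.

51.32 s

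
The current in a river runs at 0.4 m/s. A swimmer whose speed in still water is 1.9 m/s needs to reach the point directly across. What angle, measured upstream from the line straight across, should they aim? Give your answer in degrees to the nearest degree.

12°

To cancel the current, the upstream component of the swimmer's velocity must equal the flow: 1.9 sin θ = 0.4.
sin θ = 0.4 / 1.9 = 0.2105.
θ = arcsin(0.2105) = 12.153°.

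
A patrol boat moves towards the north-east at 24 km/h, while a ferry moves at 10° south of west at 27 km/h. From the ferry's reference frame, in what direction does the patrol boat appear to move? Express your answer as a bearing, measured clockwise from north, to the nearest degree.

Taking east as x and north as y: patrol boat velocity = (16.971, 16.971) km/h; ferry velocity = (-26.590, -4.689) km/h.
Velocity of patrol boat relative to ferry = (16.971, 16.971) − (-26.590, -4.689) = (43.560, 21.659) km/h.
Bearing = atan2(43.56, 21.66) = 63.56° clockwise from north.

064°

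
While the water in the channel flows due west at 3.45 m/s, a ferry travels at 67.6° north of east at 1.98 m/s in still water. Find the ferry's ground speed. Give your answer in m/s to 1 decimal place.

Taking east as x and north as y: velocity relative to the water = (0.755, 1.831) m/s; the water relative to ground = (-3.450, 0.000) m/s.
Velocity relative to ground = (0.755, 1.831) + (-3.450, 0.000) = (-2.695, 1.831) m/s.
Speed = |(-2.695, 1.831)| = 3.258 m/s.

3.3 m/s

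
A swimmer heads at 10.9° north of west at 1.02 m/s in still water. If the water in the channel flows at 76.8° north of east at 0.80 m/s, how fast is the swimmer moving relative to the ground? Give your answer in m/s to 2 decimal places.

1.27 m/s

Taking east as x and north as y: velocity relative to the water = (-1.002, 0.193) m/s; the water relative to ground = (0.183, 0.779) m/s.
Velocity relative to ground = (-1.002, 0.193) + (0.183, 0.779) = (-0.819, 0.972) m/s.
Speed = |(-0.819, 0.972)| = 1.271 m/s.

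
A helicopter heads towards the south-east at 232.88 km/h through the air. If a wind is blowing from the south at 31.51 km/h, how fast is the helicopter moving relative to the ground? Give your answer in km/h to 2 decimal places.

211.77 km/h

Taking east as x and north as y: velocity relative to the air = (164.671, -164.671) km/h; the air relative to ground = (0.000, 31.510) km/h.
Velocity relative to ground = (164.671, -164.671) + (0.000, 31.510) = (164.671, -133.161) km/h.
Speed = |(164.671, -133.161)| = 211.774 km/h.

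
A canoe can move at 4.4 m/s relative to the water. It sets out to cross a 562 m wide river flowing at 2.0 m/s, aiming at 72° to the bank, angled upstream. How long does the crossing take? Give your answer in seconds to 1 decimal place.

134.3 s

The component of the canoe's velocity perpendicular to the bank is 4.4 × sin 72° = 4.185 m/s.
Only the cross-stream component determines the crossing time; the current contributes nothing perpendicular to the bank.
Time = 562 / 4.185 = 134.300 s.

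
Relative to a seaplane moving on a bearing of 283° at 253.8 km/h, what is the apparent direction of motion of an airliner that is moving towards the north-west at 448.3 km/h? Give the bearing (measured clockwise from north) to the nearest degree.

345°

Taking east as x and north as y: airliner velocity = (-316.996, 316.996) km/h; seaplane velocity = (-247.295, 57.093) km/h.
Velocity of airliner relative to seaplane = (-316.996, 316.996) − (-247.295, 57.093) = (-69.701, 259.903) km/h.
Bearing = atan2(-69.70, 259.90) = 344.99° clockwise from north.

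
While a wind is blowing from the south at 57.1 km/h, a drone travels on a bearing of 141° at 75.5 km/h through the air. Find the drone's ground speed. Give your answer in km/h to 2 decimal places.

Taking east as x and north as y: velocity relative to the air = (47.514, -58.675) km/h; the air relative to ground = (0.000, 57.100) km/h.
Velocity relative to ground = (47.514, -58.675) + (0.000, 57.100) = (47.514, -1.575) km/h.
Speed = |(47.514, -1.575)| = 47.540 km/h.

47.54 km/h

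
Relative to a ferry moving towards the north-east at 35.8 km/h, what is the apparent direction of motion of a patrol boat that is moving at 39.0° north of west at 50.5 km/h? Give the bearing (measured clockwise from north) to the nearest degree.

276°

Taking east as x and north as y: patrol boat velocity = (-39.246, 31.781) km/h; ferry velocity = (25.314, 25.314) km/h.
Velocity of patrol boat relative to ferry = (-39.246, 31.781) − (25.314, 25.314) = (-64.560, 6.466) km/h.
Bearing = atan2(-64.56, 6.47) = 275.72° clockwise from north.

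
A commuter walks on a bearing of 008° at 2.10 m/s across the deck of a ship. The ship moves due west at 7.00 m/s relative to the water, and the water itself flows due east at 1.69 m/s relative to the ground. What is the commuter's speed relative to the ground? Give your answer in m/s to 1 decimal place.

In east/north components (m/s): commuter relative to ship = (0.292, 2.080); ship relative to water = (-7.000, 0.000); water relative to ground = (1.690, 0.000).
Sum = (-5.018, 2.080) m/s.
Speed = |(-5.018, 2.080)| = 5.432 m/s.

5.4 m/s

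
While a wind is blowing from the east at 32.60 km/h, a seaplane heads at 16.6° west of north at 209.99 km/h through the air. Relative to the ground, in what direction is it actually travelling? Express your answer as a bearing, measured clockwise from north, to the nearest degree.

Taking east as x and north as y: velocity relative to the air = (-59.992, 201.238) km/h; the air relative to ground = (-32.600, 0.000) km/h.
Velocity relative to ground = (-59.992, 201.238) + (-32.600, 0.000) = (-92.592, 201.238) km/h.
Bearing = atan2(-92.59, 201.24) = 335.29° clockwise from north.

335°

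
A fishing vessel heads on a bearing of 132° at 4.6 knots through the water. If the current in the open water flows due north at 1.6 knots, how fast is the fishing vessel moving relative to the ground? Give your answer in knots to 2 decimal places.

3.72 knots

Taking east as x and north as y: velocity relative to the water = (3.418, -3.078) knots; the water relative to ground = (0.000, 1.600) knots.
Velocity relative to ground = (3.418, -3.078) + (0.000, 1.600) = (3.418, -1.478) knots.
Speed = |(3.418, -1.478)| = 3.724 knots.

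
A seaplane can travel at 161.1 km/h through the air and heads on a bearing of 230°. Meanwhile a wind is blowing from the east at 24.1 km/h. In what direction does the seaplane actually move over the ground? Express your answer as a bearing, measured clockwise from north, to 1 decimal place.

234.9°

Taking east as x and north as y: velocity relative to the air = (-123.410, -103.553) km/h; the air relative to ground = (-24.100, 0.000) km/h.
Velocity relative to ground = (-123.410, -103.553) + (-24.100, 0.000) = (-147.510, -103.553) km/h.
Bearing = atan2(-147.51, -103.55) = 234.93° clockwise from north.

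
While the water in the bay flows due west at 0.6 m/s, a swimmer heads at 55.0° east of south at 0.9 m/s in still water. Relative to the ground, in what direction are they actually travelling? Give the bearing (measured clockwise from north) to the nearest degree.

Taking east as x and north as y: velocity relative to the water = (0.737, -0.516) m/s; the water relative to ground = (-0.600, 0.000) m/s.
Velocity relative to ground = (0.737, -0.516) + (-0.600, 0.000) = (0.137, -0.516) m/s.
Bearing = atan2(0.14, -0.52) = 165.11° clockwise from north.

165°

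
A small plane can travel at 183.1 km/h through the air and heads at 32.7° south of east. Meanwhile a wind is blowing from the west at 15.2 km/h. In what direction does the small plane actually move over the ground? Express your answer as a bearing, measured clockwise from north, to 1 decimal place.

Taking east as x and north as y: velocity relative to the air = (154.081, -98.918) km/h; the air relative to ground = (15.200, 0.000) km/h.
Velocity relative to ground = (154.081, -98.918) + (15.200, 0.000) = (169.281, -98.918) km/h.
Bearing = atan2(169.28, -98.92) = 120.30° clockwise from north.

120.3°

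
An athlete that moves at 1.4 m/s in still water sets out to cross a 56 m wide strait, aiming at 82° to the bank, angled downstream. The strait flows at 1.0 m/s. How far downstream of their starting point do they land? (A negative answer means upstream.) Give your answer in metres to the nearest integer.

48 m

Perpendicular speed = 1.386 m/s; crossing time = 56 / 1.386 = 40.393 s.
Net downstream speed = 1.195 m/s.
Drift = 1.195 × 40.393 = 48.263 m (downstream).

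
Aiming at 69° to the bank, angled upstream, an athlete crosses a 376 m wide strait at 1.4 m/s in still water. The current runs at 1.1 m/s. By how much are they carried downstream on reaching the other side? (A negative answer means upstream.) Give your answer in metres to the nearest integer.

172 m

Perpendicular speed = 1.307 m/s; crossing time = 376 / 1.307 = 287.679 s.
Net downstream speed = 0.598 m/s.
Drift = 0.598 × 287.679 = 172.114 m (downstream).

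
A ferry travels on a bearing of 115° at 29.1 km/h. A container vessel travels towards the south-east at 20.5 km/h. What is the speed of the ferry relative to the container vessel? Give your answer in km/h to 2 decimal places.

Taking east as x and north as y: ferry velocity = (26.374, -12.298) km/h; container vessel velocity = (14.496, -14.496) km/h.
Velocity of ferry relative to container vessel = (26.374, -12.298) − (14.496, -14.496) = (11.878, 2.197) km/h.
Magnitude = |(11.878, 2.197)| = 12.079 km/h.

12.08 km/h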